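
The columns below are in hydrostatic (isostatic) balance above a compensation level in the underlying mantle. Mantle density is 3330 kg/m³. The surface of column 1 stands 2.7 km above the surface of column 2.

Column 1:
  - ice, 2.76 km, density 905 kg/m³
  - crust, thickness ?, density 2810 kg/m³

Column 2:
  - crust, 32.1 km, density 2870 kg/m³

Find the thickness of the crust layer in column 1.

Take the compensation level at the base of the deeper column (depth z_c below the surface of column 1) and equate Σ ρ_i t_i down to z_c; mantle fills any gap and the z_c terms cancel.
Column 1: 2.76×905 + x×2810 + (z_c − 2.76 − x)×3330
Column 2: 2.7×0 + 32.1×2870 + (z_c − 2.7 − 32.1)×3330
The z_c×3330 term appears on both sides and cancels. Collect the known terms of each column as K = Σ(ρt)_known − 3330 × (depth of known layers): K_1 = 2497.8 − 3330×2.76 = −6693; K_2 = 92127 − 3330×(2.7 + 32.1) = −23757.
Balance: K_1 − x×(3330 − 2810) = K_2, so x = (K_1 − K_2)/(3330 − 2810) = 17064/520 = 32.8 km.

32.8 km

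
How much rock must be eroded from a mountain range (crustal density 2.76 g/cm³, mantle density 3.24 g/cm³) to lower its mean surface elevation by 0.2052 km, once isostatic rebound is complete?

1.39 km

Net drop Δ = e − u = e − e ρ_c/ρ_m = e (ρ_m − ρ_c)/ρ_m.
e = Δ ρ_m/(ρ_m − ρ_c) = 0.2052 km × 3.24/0.48 = 1.39 km.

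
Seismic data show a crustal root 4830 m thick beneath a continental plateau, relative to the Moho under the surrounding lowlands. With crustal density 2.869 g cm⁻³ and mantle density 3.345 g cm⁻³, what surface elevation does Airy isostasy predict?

801 m

In Airy isostatic equilibrium: ρ_c h = (ρ_m − ρ_c) r.
h = r (ρ_m − ρ_c) / ρ_c = 4830 m × (3.345 − 2.869) / 2.869 = 801 m.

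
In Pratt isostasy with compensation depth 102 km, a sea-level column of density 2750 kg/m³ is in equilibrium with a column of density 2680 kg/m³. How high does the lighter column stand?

ρ_ref D = ρ (D + h) → h = D (ρ_ref − ρ)/ρ.
h = 102 km × (2750 − 2680)/2680 = 2.66 km.

2.66 km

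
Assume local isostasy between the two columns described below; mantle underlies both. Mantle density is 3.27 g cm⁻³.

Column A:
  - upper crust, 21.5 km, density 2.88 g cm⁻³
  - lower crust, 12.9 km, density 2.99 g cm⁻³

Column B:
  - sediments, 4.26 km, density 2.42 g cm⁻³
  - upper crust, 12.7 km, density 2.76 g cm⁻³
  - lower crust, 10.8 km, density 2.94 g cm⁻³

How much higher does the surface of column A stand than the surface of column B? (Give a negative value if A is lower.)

For any compensation level in the mantle, the mantle terms cancel and isostasy reduces to e = (Σt_A − Σt_B) − (Σ(ρt)_A − Σ(ρt)_B) / ρ_m.
Σt_A = 34.4 km; Σt_B = 27.76 km; Σ(ρt)_A = 100.491; Σ(ρt)_B = 77.1132 (in km·g cm⁻³).
e = (34.4 − 27.76) − (100.491 − 77.1132) / 3.27 = −0.509 km.

−0.509 km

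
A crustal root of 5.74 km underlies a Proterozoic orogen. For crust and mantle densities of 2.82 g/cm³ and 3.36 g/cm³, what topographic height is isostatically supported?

1.1 km

Balancing pressure at the compensation depth: ρ_c h = (ρ_m − ρ_c) r.
h = r (ρ_m − ρ_c) / ρ_c = 5.74 km × (3.36 − 2.82) / 2.82 = 1.1 km.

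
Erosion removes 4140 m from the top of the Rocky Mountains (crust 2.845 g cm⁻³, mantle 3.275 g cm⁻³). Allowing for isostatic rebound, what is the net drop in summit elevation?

544 m

Rebound u = e ρ_c/ρ_m = 4140 m × 2.845/3.275 = 3596 m.
Net surface drop = e − u = 4140 m − 3596 m = e (ρ_m − ρ_c)/ρ_m = 544 m.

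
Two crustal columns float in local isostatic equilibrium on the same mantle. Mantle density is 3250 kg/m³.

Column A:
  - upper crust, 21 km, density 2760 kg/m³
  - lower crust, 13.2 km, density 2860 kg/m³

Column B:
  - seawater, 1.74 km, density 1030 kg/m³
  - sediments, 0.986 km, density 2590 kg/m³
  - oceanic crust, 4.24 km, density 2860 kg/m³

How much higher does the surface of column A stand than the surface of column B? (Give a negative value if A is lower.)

For any compensation level in the mantle, the mantle terms cancel and isostasy reduces to e = (Σt_A − Σt_B) − (Σ(ρt)_A − Σ(ρt)_B) / ρ_m.
Σt_A = 34.2 km; Σt_B = 6.966 km; Σ(ρt)_A = 95712; Σ(ρt)_B = 16472.34 (in km·kg/m³).
e = (34.2 − 6.966) − (95712 − 16472.34) / 3250 = 2.85 km.

2.85 km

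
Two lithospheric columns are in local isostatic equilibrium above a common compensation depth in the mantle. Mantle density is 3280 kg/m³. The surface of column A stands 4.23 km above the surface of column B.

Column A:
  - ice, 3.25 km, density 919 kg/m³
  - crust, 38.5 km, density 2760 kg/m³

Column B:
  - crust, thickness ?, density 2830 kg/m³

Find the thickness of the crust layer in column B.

Take the compensation level at the base of the deeper column (depth z_c below the surface of column A) and equate Σ ρ_i t_i down to z_c; mantle fills any gap and the z_c terms cancel.
Column A: 3.25×919 + 38.5×2760 + (z_c − 41.75)×3280
Column B: 4.23×0 + x×2830 + (z_c − 4.23 − 0 − x)×3280
The z_c×3280 term appears on both sides and cancels. Collect the known terms of each column as K = Σ(ρt)_known − 3280 × (depth of known layers): K_A = 109246.75 − 3280×41.75 = −27693.25; K_B = 0 − 3280×(4.23 + 0) = −13874.4.
Balance: K_A = K_B − x×(3280 − 2830), so x = (K_B − K_A)/(3280 − 2830) = 13818.9/450 = 30.7 km.

30.7 km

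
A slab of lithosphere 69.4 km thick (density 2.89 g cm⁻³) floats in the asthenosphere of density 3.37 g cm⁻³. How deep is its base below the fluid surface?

59.5 km

Draft d = t ρ_obj/ρ_fluid = 69.4 km × 2.89/3.37 = 59.5 km.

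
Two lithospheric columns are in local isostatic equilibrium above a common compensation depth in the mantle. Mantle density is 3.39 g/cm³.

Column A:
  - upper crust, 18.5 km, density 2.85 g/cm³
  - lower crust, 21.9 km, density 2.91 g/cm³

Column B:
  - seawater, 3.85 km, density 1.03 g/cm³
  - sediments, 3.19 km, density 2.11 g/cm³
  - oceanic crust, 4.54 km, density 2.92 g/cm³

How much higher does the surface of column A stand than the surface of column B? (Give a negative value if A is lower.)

1.53 km

For any compensation level in the mantle, the mantle terms cancel and isostasy reduces to e = (Σt_A − Σt_B) − (Σ(ρt)_A − Σ(ρt)_B) / ρ_m.
Σt_A = 40.4 km; Σt_B = 11.58 km; Σ(ρt)_A = 116.454; Σ(ρt)_B = 23.9532 (in km·g/cm³).
e = (40.4 − 11.58) − (116.454 − 23.9532) / 3.39 = 1.53 km.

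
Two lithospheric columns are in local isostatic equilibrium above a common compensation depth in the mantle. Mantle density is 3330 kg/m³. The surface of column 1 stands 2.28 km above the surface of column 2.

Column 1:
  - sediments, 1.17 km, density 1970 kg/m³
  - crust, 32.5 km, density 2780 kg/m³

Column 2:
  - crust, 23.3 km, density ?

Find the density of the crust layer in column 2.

2820 kg/m³

Take the compensation level at the base of the deeper column (depth z_c below the surface of column 1) and equate Σ ρ_i t_i down to z_c; mantle fills any gap and the z_c terms cancel.
Column 1: 1.17×1970 + 32.5×2780 + (z_c − 33.67)×3330
Column 2: 2.28×0 + 23.3×ρ + (z_c − 2.28 − 23.3)×3330
The z_c×3330 term appears on both sides and cancels. Collect the known terms of each column as K = Σ(ρt)_known − 3330 × (depth of known layers): K_1 = 92654.9 − 3330×33.67 = −19466.2; K_2 = 0 − 3330×(2.28 + 23.3) = −85181.4.
Balance: K_1 = K_2 + 23.3×ρ, so ρ = (K_1 − K_2)/23.3 = 65715.2/23.3 = 2820 kg/m³.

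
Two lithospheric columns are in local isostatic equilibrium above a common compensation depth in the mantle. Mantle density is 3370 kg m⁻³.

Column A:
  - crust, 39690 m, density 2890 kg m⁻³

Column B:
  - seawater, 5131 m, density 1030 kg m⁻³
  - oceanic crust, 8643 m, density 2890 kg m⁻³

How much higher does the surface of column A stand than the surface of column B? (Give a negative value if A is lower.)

For any compensation level in the mantle, the mantle terms cancel and isostasy reduces to e = (Σt_A − Σt_B) − (Σ(ρt)_A − Σ(ρt)_B) / ρ_m.
Σt_A = 39690 m; Σt_B = 13774 m; Σ(ρt)_A = 114704100; Σ(ρt)_B = 30263200 (in m·kg m⁻³).
e = (39690 − 13774) − (114704100 − 30263200) / 3370 = 859 m.

859 m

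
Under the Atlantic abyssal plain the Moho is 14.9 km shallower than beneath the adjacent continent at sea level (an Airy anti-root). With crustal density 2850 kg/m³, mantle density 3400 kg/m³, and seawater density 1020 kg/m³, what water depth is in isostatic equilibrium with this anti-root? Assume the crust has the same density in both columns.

4.48 km

Replacing a thickness d of crust by seawater at the top must be balanced by replacing crust with mantle at the base: d (ρ_c − ρ_w) = a (ρ_m − ρ_c).
d = a (ρ_m − ρ_c)/(ρ_c − ρ_w) = 14.9 km × 550/1830 = 4.48 km.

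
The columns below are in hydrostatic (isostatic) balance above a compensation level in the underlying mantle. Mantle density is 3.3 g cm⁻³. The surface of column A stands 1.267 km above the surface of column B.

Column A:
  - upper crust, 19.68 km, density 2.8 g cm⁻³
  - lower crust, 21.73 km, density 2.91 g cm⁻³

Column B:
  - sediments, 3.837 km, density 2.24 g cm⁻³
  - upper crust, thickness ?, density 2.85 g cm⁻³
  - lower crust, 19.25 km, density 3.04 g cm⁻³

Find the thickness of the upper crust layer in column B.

11.2 km

Take the compensation level at the base of the deeper column (depth z_c below the surface of column A) and equate Σ ρ_i t_i down to z_c; mantle fills any gap and the z_c terms cancel.
Column A: 19.68×2.8 + 21.73×2.91 + (z_c − 41.41)×3.3
Column B: 1.267×0 + 3.837×2.24 + x×2.85 + 19.25×3.04 + (z_c − 1.267 − 23.087 − x)×3.3
The z_c×3.3 term appears on both sides and cancels. Collect the known terms of each column as K = Σ(ρt)_known − 3.3 × (depth of known layers): K_A = 118.3383 − 3.3×41.41 = −18.3147; K_B = 67.11488 − 3.3×(1.267 + 23.087) = −13.25332.
Balance: K_A = K_B − x×(3.3 − 2.85), so x = (K_B − K_A)/(3.3 − 2.85) = 5.06138/0.45 = 11.2 km.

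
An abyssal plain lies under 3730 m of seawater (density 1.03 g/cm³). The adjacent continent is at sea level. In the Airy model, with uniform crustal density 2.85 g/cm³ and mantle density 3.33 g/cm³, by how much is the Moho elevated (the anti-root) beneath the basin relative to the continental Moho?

For local isostatic compensation: replacing crust with seawater at the top is compensated by replacing crust with mantle at the base: d (ρ_c − ρ_w) = a (ρ_m − ρ_c).
a = d (ρ_c − ρ_w)/(ρ_m − ρ_c) = 3730 m × 1.82/0.48 = 14100 m.

14100 m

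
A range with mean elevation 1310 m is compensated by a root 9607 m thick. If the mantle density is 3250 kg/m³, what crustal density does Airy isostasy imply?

ρ_c h = (ρ_m − ρ_c) r → ρ_c (h + r) = ρ_m r → ρ_c = ρ_m r / (h + r).
ρ_c = 3250 × 9607 m / (1310 m + 9607 m) = 2860 kg/m³.

2860 kg/m³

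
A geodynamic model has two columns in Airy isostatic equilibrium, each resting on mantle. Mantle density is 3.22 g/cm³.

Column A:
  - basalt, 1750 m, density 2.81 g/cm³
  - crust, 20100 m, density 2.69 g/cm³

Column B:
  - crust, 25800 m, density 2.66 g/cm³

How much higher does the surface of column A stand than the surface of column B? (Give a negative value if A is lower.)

−956 m

For any compensation level in the mantle, the mantle terms cancel and isostasy reduces to e = (Σt_A − Σt_B) − (Σ(ρt)_A − Σ(ρt)_B) / ρ_m.
Σt_A = 21850 m; Σt_B = 25800 m; Σ(ρt)_A = 58986.5; Σ(ρt)_B = 68628 (in m·g/cm³).
e = (21850 − 25800) − (58986.5 − 68628) / 3.22 = −956 m.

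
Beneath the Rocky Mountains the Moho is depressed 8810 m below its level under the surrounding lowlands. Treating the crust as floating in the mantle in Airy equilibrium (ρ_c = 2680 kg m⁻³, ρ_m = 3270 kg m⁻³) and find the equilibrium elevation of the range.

1940 m

Balancing pressure at the compensation depth: ρ_c h = (ρ_m − ρ_c) r.
h = r (ρ_m − ρ_c) / ρ_c = 8810 m × (3270 − 2680) / 2680 = 1940 m.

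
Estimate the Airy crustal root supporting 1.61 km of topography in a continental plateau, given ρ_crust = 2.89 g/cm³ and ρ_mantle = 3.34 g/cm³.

10.3 km

For local isostatic compensation: the weight of the topography is balanced by the buoyancy of the root, ρ_c h = (ρ_m − ρ_c) r.
r = h · ρ_c / (ρ_m − ρ_c) = 1.61 km × 2.89 / (3.34 − 2.89) = 10.3 km.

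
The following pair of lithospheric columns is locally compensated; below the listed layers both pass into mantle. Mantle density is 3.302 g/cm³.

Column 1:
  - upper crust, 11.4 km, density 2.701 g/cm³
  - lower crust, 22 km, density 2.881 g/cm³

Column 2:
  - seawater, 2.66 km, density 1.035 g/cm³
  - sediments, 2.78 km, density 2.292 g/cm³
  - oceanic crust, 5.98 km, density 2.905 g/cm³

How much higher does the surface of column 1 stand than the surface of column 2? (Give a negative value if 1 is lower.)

For any compensation level in the mantle, the mantle terms cancel and isostasy reduces to e = (Σt_1 − Σt_2) − (Σ(ρt)_1 − Σ(ρt)_2) / ρ_m.
Σt_1 = 33.4 km; Σt_2 = 11.42 km; Σ(ρt)_1 = 94.1734; Σ(ρt)_2 = 26.49676 (in km·g/cm³).
e = (33.4 − 11.42) − (94.1734 − 26.49676) / 3.302 = 1.48 km.

1.48 km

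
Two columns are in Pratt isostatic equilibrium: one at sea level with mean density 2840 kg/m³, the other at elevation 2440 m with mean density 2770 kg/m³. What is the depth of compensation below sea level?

96600 m

ρ_ref D = ρ (D + h) → D (ρ_ref − ρ) = ρ h.
D = ρ h/(ρ_ref − ρ) = 2770 × 2440 m/(2840 − 2770) = 96600 m.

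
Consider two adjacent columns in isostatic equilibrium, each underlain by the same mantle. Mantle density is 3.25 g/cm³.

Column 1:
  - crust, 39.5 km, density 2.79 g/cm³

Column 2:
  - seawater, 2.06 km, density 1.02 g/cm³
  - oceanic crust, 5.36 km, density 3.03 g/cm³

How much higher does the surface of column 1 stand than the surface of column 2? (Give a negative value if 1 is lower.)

3.81 km

For any compensation level in the mantle, the mantle terms cancel and isostasy reduces to e = (Σt_1 − Σt_2) − (Σ(ρt)_1 − Σ(ρt)_2) / ρ_m.
Σt_1 = 39.5 km; Σt_2 = 7.42 km; Σ(ρt)_1 = 110.205; Σ(ρt)_2 = 18.342 (in km·g/cm³).
e = (39.5 − 7.42) − (110.205 − 18.342) / 3.25 = 3.81 km.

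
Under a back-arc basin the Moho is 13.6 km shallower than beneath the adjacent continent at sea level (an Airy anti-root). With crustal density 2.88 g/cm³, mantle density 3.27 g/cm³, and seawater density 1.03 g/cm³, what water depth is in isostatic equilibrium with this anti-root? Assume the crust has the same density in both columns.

Replacing a thickness d of crust by seawater at the top must be balanced by replacing crust with mantle at the base: d (ρ_c − ρ_w) = a (ρ_m − ρ_c).
d = a (ρ_m − ρ_c)/(ρ_c − ρ_w) = 13.6 km × 0.39/1.85 = 2.87 km.

2.87 km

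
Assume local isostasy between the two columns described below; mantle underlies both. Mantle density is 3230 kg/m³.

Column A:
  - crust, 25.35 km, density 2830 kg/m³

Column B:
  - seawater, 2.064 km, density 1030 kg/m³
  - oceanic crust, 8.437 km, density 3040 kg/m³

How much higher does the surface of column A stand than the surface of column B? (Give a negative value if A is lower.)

1.24 km

For any compensation level in the mantle, the mantle terms cancel and isostasy reduces to e = (Σt_A − Σt_B) − (Σ(ρt)_A − Σ(ρt)_B) / ρ_m.
Σt_A = 25.35 km; Σt_B = 10.501 km; Σ(ρt)_A = 71740.5; Σ(ρt)_B = 27774.4 (in km·kg/m³).
e = (25.35 − 10.501) − (71740.5 − 27774.4) / 3230 = 1.24 km.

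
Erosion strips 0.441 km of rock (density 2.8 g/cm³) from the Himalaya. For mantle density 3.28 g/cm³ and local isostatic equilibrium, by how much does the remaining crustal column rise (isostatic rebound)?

0.376 km

Unloading: uplift u = e ρ_c/ρ_m = 0.441 km × 2.8/3.28 = 0.376 km.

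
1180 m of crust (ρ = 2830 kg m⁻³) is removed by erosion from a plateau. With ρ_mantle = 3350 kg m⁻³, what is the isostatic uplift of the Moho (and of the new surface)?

997 m

Unloading: uplift u = e ρ_c/ρ_m = 1180 m × 2830/3350 = 997 m.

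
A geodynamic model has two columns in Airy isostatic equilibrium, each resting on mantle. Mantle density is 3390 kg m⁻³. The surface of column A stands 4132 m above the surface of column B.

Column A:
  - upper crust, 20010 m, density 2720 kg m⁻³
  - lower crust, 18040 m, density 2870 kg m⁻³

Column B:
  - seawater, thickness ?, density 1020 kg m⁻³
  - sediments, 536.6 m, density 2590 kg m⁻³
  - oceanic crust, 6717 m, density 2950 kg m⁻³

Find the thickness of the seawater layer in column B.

2280 m

Take the compensation level at the base of the deeper column (depth z_c below the surface of column A) and equate Σ ρ_i t_i down to z_c; mantle fills any gap and the z_c terms cancel.
Column A: 20010×2720 + 18040×2870 + (z_c − 38050)×3390
Column B: 4132×0 + x×1020 + 536.6×2590 + 6717×2950 + (z_c − 4132 − 7253.6 − x)×3390
The z_c×3390 term appears on both sides and cancels. Collect the known terms of each column as K = Σ(ρt)_known − 3390 × (depth of known layers): K_A = 106202000 − 3390×38050 = −22787500; K_B = 21204944 − 3390×(4132 + 7253.6) = −17392240.
Balance: K_A = K_B − x×(3390 − 1020), so x = (K_B − K_A)/(3390 − 1020) = 5395260/2370 = 2280 m.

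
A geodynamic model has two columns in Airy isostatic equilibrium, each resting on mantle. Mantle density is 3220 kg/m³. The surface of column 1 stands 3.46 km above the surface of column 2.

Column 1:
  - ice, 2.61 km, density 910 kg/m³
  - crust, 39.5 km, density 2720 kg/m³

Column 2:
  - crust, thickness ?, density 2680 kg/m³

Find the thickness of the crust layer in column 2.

27.1 km

Take the compensation level at the base of the deeper column (depth z_c below the surface of column 1) and equate Σ ρ_i t_i down to z_c; mantle fills any gap and the z_c terms cancel.
Column 1: 2.61×910 + 39.5×2720 + (z_c − 42.11)×3220
Column 2: 3.46×0 + x×2680 + (z_c − 3.46 − 0 − x)×3220
The z_c×3220 term appears on both sides and cancels. Collect the known terms of each column as K = Σ(ρt)_known − 3220 × (depth of known layers): K_1 = 109815.1 − 3220×42.11 = −25779.1; K_2 = 0 − 3220×(3.46 + 0) = −11141.2.
Balance: K_1 = K_2 − x×(3220 − 2680), so x = (K_2 − K_1)/(3220 − 2680) = 14637.9/540 = 27.1 km.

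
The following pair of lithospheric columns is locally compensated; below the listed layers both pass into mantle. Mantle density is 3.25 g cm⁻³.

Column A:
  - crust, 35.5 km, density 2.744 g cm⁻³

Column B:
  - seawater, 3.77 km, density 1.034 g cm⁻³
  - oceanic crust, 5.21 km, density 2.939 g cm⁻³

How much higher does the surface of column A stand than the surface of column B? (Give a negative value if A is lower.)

For any compensation level in the mantle, the mantle terms cancel and isostasy reduces to e = (Σt_A − Σt_B) − (Σ(ρt)_A − Σ(ρt)_B) / ρ_m.
Σt_A = 35.5 km; Σt_B = 8.98 km; Σ(ρt)_A = 97.412; Σ(ρt)_B = 19.21037 (in km·g cm⁻³).
e = (35.5 − 8.98) − (97.412 − 19.21037) / 3.25 = 2.46 km.

2.46 km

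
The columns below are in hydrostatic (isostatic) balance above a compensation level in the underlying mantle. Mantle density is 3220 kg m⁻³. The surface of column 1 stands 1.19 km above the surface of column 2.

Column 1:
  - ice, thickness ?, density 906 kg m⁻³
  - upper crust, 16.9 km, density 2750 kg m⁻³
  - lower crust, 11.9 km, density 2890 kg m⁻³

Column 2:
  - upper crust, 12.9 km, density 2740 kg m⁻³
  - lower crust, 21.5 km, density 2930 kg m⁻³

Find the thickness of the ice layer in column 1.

1.9 km

Take the compensation level at the base of the deeper column (depth z_c below the surface of column 1) and equate Σ ρ_i t_i down to z_c; mantle fills any gap and the z_c terms cancel.
Column 1: x×906 + 16.9×2750 + 11.9×2890 + (z_c − 28.8 − x)×3220
Column 2: 1.19×0 + 12.9×2740 + 21.5×2930 + (z_c − 1.19 − 34.4)×3220
The z_c×3220 term appears on both sides and cancels. Collect the known terms of each column as K = Σ(ρt)_known − 3220 × (depth of known layers): K_1 = 80866 − 3220×28.8 = −11870; K_2 = 98341 − 3220×(1.19 + 34.4) = −16258.8.
Balance: K_1 − x×(3220 − 906) = K_2, so x = (K_1 − K_2)/(3220 − 906) = 4388.8/2314 = 1.9 km.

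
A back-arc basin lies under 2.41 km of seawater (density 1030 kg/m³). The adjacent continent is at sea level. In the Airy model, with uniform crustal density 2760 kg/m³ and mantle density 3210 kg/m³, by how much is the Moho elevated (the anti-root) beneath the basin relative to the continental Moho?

9.27 km

Equating mass per unit area of the two columns: replacing crust with seawater at the top is compensated by replacing crust with mantle at the base: d (ρ_c − ρ_w) = a (ρ_m − ρ_c).
a = d (ρ_c − ρ_w)/(ρ_m − ρ_c) = 2.41 km × 1730/450 = 9.27 km.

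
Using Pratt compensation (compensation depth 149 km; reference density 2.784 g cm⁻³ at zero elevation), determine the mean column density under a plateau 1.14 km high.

Pratt balance: ρ_ref D = ρ (D + h).
ρ = ρ_ref D/(D + h) = 2.784 × 149 km/(149 km + 1.14 km) = 2.76 g cm⁻³.

2.76 g cm⁻³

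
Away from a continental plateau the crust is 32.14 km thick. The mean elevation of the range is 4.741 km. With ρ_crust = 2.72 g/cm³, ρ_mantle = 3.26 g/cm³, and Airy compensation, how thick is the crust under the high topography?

Root depth r = h ρ_c / (ρ_m − ρ_c) = 4.741 km × 2.72 / 0.54 = 23.88 km.
Total thickness = T + h + r = 32.14 km + 4.741 km + 23.88 km = 60.8 km.

60.8 km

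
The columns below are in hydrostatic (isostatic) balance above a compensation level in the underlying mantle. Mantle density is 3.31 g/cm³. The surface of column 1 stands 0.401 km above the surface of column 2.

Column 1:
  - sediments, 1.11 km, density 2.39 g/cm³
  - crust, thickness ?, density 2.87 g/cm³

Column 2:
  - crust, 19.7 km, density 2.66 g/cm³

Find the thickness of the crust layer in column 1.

29.8 km

Take the compensation level at the base of the deeper column (depth z_c below the surface of column 1) and equate Σ ρ_i t_i down to z_c; mantle fills any gap and the z_c terms cancel.
Column 1: 1.11×2.39 + x×2.87 + (z_c − 1.11 − x)×3.31
Column 2: 0.401×0 + 19.7×2.66 + (z_c − 0.401 − 19.7)×3.31
The z_c×3.31 term appears on both sides and cancels. Collect the known terms of each column as K = Σ(ρt)_known − 3.31 × (depth of known layers): K_1 = 2.6529 − 3.31×1.11 = −1.0212; K_2 = 52.402 − 3.31×(0.401 + 19.7) = −14.13231.
Balance: K_1 − x×(3.31 − 2.87) = K_2, so x = (K_1 − K_2)/(3.31 − 2.87) = 13.1111/0.44 = 29.8 km.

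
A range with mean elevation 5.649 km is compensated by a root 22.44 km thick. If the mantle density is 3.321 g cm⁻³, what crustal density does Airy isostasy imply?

ρ_c h = (ρ_m − ρ_c) r → ρ_c (h + r) = ρ_m r → ρ_c = ρ_m r / (h + r).
ρ_c = 3.321 × 22.44 km / (5.649 km + 22.44 km) = 2.65 g cm⁻³.

2.65 g cm⁻³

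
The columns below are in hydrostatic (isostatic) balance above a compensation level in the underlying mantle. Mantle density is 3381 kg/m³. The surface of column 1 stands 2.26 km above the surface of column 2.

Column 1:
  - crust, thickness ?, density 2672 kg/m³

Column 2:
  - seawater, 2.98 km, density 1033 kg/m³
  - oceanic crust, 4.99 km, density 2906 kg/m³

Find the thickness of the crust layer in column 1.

24 km

Take the compensation level at the base of the deeper column (depth z_c below the surface of column 1) and equate Σ ρ_i t_i down to z_c; mantle fills any gap and the z_c terms cancel.
Column 1: x×2672 + (z_c − 0 − x)×3381
Column 2: 2.26×0 + 2.98×1033 + 4.99×2906 + (z_c − 2.26 − 7.97)×3381
The z_c×3381 term appears on both sides and cancels. Collect the known terms of each column as K = Σ(ρt)_known − 3381 × (depth of known layers): K_1 = 0 − 3381×0 = 0; K_2 = 17579.28 − 3381×(2.26 + 7.97) = −17008.35.
Balance: K_1 − x×(3381 − 2672) = K_2, so x = (K_1 − K_2)/(3381 − 2672) = 17008.3/709 = 24 km.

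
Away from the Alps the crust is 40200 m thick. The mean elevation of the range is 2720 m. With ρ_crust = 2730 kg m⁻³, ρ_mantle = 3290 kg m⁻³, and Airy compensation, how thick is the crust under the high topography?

Root depth r = h ρ_c / (ρ_m − ρ_c) = 2720 m × 2730 / 560 = 13260 m.
Total thickness = T + h + r = 40200 m + 2720 m + 13260 m = 56200 m.

56200 m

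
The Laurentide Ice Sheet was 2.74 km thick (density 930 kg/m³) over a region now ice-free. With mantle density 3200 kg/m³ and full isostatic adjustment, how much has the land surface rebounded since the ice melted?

Removing the load lets mantle flow back in; uplift u satisfies ρ_ice t = ρ_m u.
u = t ρ_ice/ρ_m = 2.74 km × 930/3200 = 0.796 km.

0.796 km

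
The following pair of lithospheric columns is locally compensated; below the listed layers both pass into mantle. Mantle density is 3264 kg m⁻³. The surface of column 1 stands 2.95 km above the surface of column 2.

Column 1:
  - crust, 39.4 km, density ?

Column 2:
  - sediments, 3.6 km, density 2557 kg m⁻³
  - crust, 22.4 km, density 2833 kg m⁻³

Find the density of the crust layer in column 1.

2710 kg m⁻³

Take the compensation level at the base of the deeper column (depth z_c below the surface of column 1) and equate Σ ρ_i t_i down to z_c; mantle fills any gap and the z_c terms cancel.
Column 1: 39.4×ρ + (z_c − 39.4)×3264
Column 2: 2.95×0 + 3.6×2557 + 22.4×2833 + (z_c − 2.95 − 26)×3264
The z_c×3264 term appears on both sides and cancels. Collect the known terms of each column as K = Σ(ρt)_known − 3264 × (depth of known layers): K_1 = 0 − 3264×39.4 = −128601.6; K_2 = 72664.4 − 3264×(2.95 + 26) = −21828.4.
Balance: K_1 + 39.4×ρ = K_2, so ρ = (K_2 − K_1)/39.4 = 106773/39.4 = 2710 kg m⁻³.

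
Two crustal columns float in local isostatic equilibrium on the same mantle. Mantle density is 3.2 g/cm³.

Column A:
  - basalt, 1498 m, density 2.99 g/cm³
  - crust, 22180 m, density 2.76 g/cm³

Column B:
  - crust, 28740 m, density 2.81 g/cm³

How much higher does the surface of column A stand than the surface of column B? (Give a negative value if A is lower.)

−355 m

For any compensation level in the mantle, the mantle terms cancel and isostasy reduces to e = (Σt_A − Σt_B) − (Σ(ρt)_A − Σ(ρt)_B) / ρ_m.
Σt_A = 23678 m; Σt_B = 28740 m; Σ(ρt)_A = 65695.82; Σ(ρt)_B = 80759.4 (in m·g/cm³).
e = (23678 − 28740) − (65695.82 − 80759.4) / 3.2 = −355 m.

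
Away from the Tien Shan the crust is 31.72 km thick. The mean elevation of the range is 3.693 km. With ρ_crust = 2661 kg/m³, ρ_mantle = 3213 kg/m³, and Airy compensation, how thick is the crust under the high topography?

53.2 km

Root depth r = h ρ_c / (ρ_m − ρ_c) = 3.693 km × 2661 / 552 = 17.8 km.
Total thickness = T + h + r = 31.72 km + 3.693 km + 17.8 km = 53.2 km.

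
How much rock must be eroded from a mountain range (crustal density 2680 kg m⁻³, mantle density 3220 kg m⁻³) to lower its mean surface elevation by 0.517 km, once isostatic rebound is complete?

Net drop Δ = e − u = e − e ρ_c/ρ_m = e (ρ_m − ρ_c)/ρ_m.
e = Δ ρ_m/(ρ_m − ρ_c) = 0.517 km × 3220/540 = 3.08 km.

3.08 km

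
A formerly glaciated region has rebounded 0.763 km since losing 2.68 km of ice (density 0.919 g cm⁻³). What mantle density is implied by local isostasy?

ρ_m = ρ_ice t / u = 0.919 × 2.68 km/0.763 km = 3.23 g cm⁻³.

3.23 g cm⁻³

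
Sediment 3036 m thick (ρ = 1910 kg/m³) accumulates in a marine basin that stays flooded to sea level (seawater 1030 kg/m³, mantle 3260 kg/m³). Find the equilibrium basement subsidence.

Submarine loading: the sediment displaces seawater, and the subsidence is in turn flooded, so s (ρ_m − ρ_w) = t (ρ_sed − ρ_w).
s = 3036 m × (1910 − 1030) / (3260 − 1030) = 1200 m.

1200 m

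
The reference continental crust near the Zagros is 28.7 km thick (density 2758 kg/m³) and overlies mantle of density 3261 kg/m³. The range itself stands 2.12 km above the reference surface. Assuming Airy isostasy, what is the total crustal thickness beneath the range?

Root depth r = h ρ_c / (ρ_m − ρ_c) = 2.12 km × 2758 / 503 = 11.62 km.
Total thickness = T + h + r = 28.7 km + 2.12 km + 11.62 km = 42.4 km.

42.4 km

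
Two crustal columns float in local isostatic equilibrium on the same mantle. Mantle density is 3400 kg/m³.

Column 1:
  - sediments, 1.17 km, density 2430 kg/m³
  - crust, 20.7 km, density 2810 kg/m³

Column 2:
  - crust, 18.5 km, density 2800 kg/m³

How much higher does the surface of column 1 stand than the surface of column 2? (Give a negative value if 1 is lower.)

0.661 km

For any compensation level in the mantle, the mantle terms cancel and isostasy reduces to e = (Σt_1 − Σt_2) − (Σ(ρt)_1 − Σ(ρt)_2) / ρ_m.
Σt_1 = 21.87 km; Σt_2 = 18.5 km; Σ(ρt)_1 = 61010.1; Σ(ρt)_2 = 51800 (in km·kg/m³).
e = (21.87 − 18.5) − (61010.1 − 51800) / 3400 = 0.661 km.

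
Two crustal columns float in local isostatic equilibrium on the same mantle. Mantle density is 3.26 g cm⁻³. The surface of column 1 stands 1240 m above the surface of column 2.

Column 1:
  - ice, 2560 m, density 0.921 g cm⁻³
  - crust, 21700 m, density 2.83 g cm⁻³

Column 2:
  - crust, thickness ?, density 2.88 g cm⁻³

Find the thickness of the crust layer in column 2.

Take the compensation level at the base of the deeper column (depth z_c below the surface of column 1) and equate Σ ρ_i t_i down to z_c; mantle fills any gap and the z_c terms cancel.
Column 1: 2560×0.921 + 21700×2.83 + (z_c − 24260)×3.26
Column 2: 1240×0 + x×2.88 + (z_c − 1240 − 0 − x)×3.26
The z_c×3.26 term appears on both sides and cancels. Collect the known terms of each column as K = Σ(ρt)_known − 3.26 × (depth of known layers): K_1 = 63768.76 − 3.26×24260 = −15318.84; K_2 = 0 − 3.26×(1240 + 0) = −4042.4.
Balance: K_1 = K_2 − x×(3.26 − 2.88), so x = (K_2 − K_1)/(3.26 − 2.88) = 11276.4/0.38 = 29700 m.

29700 m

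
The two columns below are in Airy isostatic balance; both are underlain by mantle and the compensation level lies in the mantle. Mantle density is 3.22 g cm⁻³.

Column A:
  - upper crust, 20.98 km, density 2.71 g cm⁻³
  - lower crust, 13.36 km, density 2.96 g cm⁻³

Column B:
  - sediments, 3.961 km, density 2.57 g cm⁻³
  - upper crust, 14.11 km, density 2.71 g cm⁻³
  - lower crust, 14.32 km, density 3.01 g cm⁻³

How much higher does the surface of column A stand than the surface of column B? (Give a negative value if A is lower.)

For any compensation level in the mantle, the mantle terms cancel and isostasy reduces to e = (Σt_A − Σt_B) − (Σ(ρt)_A − Σ(ρt)_B) / ρ_m.
Σt_A = 34.34 km; Σt_B = 32.391 km; Σ(ρt)_A = 96.4014; Σ(ρt)_B = 91.52107 (in km·g cm⁻³).
e = (34.34 − 32.391) − (96.4014 − 91.52107) / 3.22 = 0.433 km.

0.433 km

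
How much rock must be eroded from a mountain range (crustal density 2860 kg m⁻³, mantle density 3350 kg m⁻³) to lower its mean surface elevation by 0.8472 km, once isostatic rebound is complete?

5.79 km

Net drop Δ = e − u = e − e ρ_c/ρ_m = e (ρ_m − ρ_c)/ρ_m.
e = Δ ρ_m/(ρ_m − ρ_c) = 0.8472 km × 3350/490 = 5.79 km.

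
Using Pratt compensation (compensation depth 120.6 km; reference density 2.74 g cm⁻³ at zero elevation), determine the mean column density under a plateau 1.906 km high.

Pratt balance: ρ_ref D = ρ (D + h).
ρ = ρ_ref D/(D + h) = 2.74 × 120.6 km/(120.6 km + 1.906 km) = 2.7 g cm⁻³.

2.7 g cm⁻³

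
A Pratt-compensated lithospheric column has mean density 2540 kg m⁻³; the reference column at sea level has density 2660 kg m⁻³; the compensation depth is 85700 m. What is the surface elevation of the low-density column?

ρ_ref D = ρ (D + h) → h = D (ρ_ref − ρ)/ρ.
h = 85700 m × (2660 − 2540)/2540 = 4050 m.

4050 m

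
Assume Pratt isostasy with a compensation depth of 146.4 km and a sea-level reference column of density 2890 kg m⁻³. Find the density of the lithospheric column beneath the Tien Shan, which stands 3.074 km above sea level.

Pratt balance: ρ_ref D = ρ (D + h).
ρ = ρ_ref D/(D + h) = 2890 × 146.4 km/(146.4 km + 3.074 km) = 2830 kg m⁻³.

2830 kg m⁻³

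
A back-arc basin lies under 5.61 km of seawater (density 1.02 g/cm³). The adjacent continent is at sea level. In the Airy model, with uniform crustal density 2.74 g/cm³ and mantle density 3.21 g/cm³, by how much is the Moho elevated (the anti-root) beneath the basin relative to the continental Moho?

20.5 km

Equating mass per unit area of the two columns: replacing crust with seawater at the top is compensated by replacing crust with mantle at the base: d (ρ_c − ρ_w) = a (ρ_m − ρ_c).
a = d (ρ_c − ρ_w)/(ρ_m − ρ_c) = 5.61 km × 1.72/0.47 = 20.5 km.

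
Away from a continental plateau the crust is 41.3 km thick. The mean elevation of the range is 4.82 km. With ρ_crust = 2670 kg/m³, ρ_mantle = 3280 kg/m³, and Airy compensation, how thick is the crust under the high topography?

67.2 km

Root depth r = h ρ_c / (ρ_m − ρ_c) = 4.82 km × 2670 / 610 = 21.1 km.
Total thickness = T + h + r = 41.3 km + 4.82 km + 21.1 km = 67.2 km.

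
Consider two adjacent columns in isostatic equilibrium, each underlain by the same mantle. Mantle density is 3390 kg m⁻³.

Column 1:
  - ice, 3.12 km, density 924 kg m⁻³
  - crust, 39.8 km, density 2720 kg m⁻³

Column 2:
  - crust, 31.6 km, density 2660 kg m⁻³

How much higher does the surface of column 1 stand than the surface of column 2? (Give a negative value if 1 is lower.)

3.33 km

For any compensation level in the mantle, the mantle terms cancel and isostasy reduces to e = (Σt_1 − Σt_2) − (Σ(ρt)_1 − Σ(ρt)_2) / ρ_m.
Σt_1 = 42.92 km; Σt_2 = 31.6 km; Σ(ρt)_1 = 111138.88; Σ(ρt)_2 = 84056 (in km·kg m⁻³).
e = (42.92 − 31.6) − (111138.88 − 84056) / 3390 = 3.33 km.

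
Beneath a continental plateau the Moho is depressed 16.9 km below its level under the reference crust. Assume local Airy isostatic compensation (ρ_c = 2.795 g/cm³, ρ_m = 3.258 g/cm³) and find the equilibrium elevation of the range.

2.8 km

In Airy isostatic equilibrium: ρ_c h = (ρ_m − ρ_c) r.
h = r (ρ_m − ρ_c) / ρ_c = 16.9 km × (3.258 − 2.795) / 2.795 = 2.8 km.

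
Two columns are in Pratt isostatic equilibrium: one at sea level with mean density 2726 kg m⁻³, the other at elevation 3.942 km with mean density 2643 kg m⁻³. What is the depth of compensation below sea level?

126 km

ρ_ref D = ρ (D + h) → D (ρ_ref − ρ) = ρ h.
D = ρ h/(ρ_ref − ρ) = 2643 × 3.942 km/(2726 − 2643) = 126 km.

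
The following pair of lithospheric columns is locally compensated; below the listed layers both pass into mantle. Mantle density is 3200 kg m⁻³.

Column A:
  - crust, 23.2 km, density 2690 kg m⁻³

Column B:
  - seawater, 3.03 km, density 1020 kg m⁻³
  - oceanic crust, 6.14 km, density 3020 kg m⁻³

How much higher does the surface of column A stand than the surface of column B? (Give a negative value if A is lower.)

For any compensation level in the mantle, the mantle terms cancel and isostasy reduces to e = (Σt_A − Σt_B) − (Σ(ρt)_A − Σ(ρt)_B) / ρ_m.
Σt_A = 23.2 km; Σt_B = 9.17 km; Σ(ρt)_A = 62408; Σ(ρt)_B = 21633.4 (in km·kg m⁻³).
e = (23.2 − 9.17) − (62408 − 21633.4) / 3200 = 1.29 km.

1.29 km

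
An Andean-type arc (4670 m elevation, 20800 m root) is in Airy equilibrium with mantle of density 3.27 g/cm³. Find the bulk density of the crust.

ρ_c h = (ρ_m − ρ_c) r → ρ_c (h + r) = ρ_m r → ρ_c = ρ_m r / (h + r).
ρ_c = 3.27 × 20800 m / (4670 m + 20800 m) = 2.67 g/cm³.

2.67 g/cm³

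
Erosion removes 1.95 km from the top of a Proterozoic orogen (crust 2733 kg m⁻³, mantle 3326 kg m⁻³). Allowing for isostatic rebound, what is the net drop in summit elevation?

0.348 km

Rebound u = e ρ_c/ρ_m = 1.95 km × 2733/3326 = 1.602 km.
Net surface drop = e − u = 1.95 km − 1.602 km = e (ρ_m − ρ_c)/ρ_m = 0.348 km.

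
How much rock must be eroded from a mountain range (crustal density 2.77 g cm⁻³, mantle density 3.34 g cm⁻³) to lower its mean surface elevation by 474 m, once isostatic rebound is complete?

2780 m

Net drop Δ = e − u = e − e ρ_c/ρ_m = e (ρ_m − ρ_c)/ρ_m.
e = Δ ρ_m/(ρ_m − ρ_c) = 474 m × 3.34/0.57 = 2780 m.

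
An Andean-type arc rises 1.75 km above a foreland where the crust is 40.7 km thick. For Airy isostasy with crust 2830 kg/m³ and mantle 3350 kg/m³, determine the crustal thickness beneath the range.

52 km

Root depth r = h ρ_c / (ρ_m − ρ_c) = 1.75 km × 2830 / 520 = 9.524 km.
Total thickness = T + h + r = 40.7 km + 1.75 km + 9.524 km = 52 km.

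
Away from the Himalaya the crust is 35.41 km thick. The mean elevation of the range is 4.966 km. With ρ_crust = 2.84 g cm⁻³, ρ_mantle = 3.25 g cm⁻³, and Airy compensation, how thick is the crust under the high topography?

74.8 km

Root depth r = h ρ_c / (ρ_m − ρ_c) = 4.966 km × 2.84 / 0.41 = 34.4 km.
Total thickness = T + h + r = 35.41 km + 4.966 km + 34.4 km = 74.8 km.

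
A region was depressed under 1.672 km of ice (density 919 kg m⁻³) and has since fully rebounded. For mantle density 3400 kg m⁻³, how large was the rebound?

Removing the load lets mantle flow back in; uplift u satisfies ρ_ice t = ρ_m u.
u = t ρ_ice/ρ_m = 1.672 km × 919/3400 = 0.452 km.

0.452 km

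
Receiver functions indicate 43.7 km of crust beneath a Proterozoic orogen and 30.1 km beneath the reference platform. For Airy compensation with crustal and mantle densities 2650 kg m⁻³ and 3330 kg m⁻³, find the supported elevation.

Excess crust Δ = 43.7 km − 30.1 km = 13.6 km, split between elevation h and root r with h + r = Δ.
Airy balance ρ_c h = (ρ_m − ρ_c) r gives r = h ρ_c/(ρ_m − ρ_c), so h (1 + ρ_c/(ρ_m − ρ_c)) = Δ, i.e. h = Δ (ρ_m − ρ_c)/ρ_m.
h = 13.6 km × 680/3330 = 2.78 km.

2.78 km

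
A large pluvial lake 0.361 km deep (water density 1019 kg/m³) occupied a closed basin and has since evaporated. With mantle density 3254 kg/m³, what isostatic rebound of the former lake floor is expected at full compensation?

0.113 km

u = d ρ_w/ρ_m = 0.361 km × 1019/3254 = 0.113 km.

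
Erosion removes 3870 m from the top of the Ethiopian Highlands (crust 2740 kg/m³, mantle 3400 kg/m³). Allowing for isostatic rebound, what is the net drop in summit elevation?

Rebound u = e ρ_c/ρ_m = 3870 m × 2740/3400 = 3119 m.
Net surface drop = e − u = 3870 m − 3119 m = e (ρ_m − ρ_c)/ρ_m = 751 m.

751 m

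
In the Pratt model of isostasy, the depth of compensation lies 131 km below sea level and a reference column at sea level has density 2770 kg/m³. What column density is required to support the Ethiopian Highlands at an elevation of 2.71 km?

2710 kg/m³

Pratt balance: ρ_ref D = ρ (D + h).
ρ = ρ_ref D/(D + h) = 2770 × 131 km/(131 km + 2.71 km) = 2710 kg/m³.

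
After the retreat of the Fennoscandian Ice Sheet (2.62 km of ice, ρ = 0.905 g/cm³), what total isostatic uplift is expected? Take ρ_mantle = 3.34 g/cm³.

Removing the load lets mantle flow back in; uplift u satisfies ρ_ice t = ρ_m u.
u = t ρ_ice/ρ_m = 2.62 km × 0.905/3.34 = 0.71 km.

0.71 km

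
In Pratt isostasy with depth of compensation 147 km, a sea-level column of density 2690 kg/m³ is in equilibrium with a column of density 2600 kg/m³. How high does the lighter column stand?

5.09 km

ρ_ref D = ρ (D + h) → h = D (ρ_ref − ρ)/ρ.
h = 147 km × (2690 − 2600)/2600 = 5.09 km.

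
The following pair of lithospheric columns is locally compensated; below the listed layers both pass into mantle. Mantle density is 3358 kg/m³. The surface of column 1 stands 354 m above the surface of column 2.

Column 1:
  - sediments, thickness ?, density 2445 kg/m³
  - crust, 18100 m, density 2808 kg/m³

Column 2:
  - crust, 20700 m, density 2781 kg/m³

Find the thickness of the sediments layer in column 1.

3480 m

Take the compensation level at the base of the deeper column (depth z_c below the surface of column 1) and equate Σ ρ_i t_i down to z_c; mantle fills any gap and the z_c terms cancel.
Column 1: x×2445 + 18100×2808 + (z_c − 18100 − x)×3358
Column 2: 354×0 + 20700×2781 + (z_c − 354 − 20700)×3358
The z_c×3358 term appears on both sides and cancels. Collect the known terms of each column as K = Σ(ρt)_known − 3358 × (depth of known layers): K_1 = 50824800 − 3358×18100 = −9955000; K_2 = 57566700 − 3358×(354 + 20700) = −13132632.
Balance: K_1 − x×(3358 − 2445) = K_2, so x = (K_1 − K_2)/(3358 − 2445) = 3177630/913 = 3480 m.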